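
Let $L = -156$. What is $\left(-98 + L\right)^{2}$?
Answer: $64516$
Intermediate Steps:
$\left(-98 + L\right)^{2} = \left(-98 - 156\right)^{2} = \left(-254\right)^{2} = 64516$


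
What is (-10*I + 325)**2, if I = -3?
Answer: 126025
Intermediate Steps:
(-10*I + 325)**2 = (-10*(-3) + 325)**2 = (30 + 325)**2 = 355**2 = 126025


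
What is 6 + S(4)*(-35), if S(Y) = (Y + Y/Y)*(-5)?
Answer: 881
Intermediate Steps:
S(Y) = -5 - 5*Y (S(Y) = (Y + 1)*(-5) = (1 + Y)*(-5) = -5 - 5*Y)
6 + S(4)*(-35) = 6 + (-5 - 5*4)*(-35) = 6 + (-5 - 20)*(-35) = 6 - 25*(-35) = 6 + 875 = 881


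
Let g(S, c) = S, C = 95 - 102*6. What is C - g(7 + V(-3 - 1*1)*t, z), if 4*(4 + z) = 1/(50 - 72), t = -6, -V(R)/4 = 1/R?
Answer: -518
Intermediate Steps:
V(R) = -4/R
C = -517 (C = 95 - 612 = -517)
z = -353/88 (z = -4 + 1/(4*(50 - 72)) = -4 + (¼)/(-22) = -4 + (¼)*(-1/22) = -4 - 1/88 = -353/88 ≈ -4.0114)
C - g(7 + V(-3 - 1*1)*t, z) = -517 - (7 - 4/(-3 - 1*1)*(-6)) = -517 - (7 - 4/(-3 - 1)*(-6)) = -517 - (7 - 4/(-4)*(-6)) = -517 - (7 - 4*(-¼)*(-6)) = -517 - (7 + 1*(-6)) = -517 - (7 - 6) = -517 - 1*1 = -517 - 1 = -518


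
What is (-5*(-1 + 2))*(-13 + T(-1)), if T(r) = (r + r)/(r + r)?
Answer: 60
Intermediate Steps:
T(r) = 1 (T(r) = (2*r)/((2*r)) = (2*r)*(1/(2*r)) = 1)
(-5*(-1 + 2))*(-13 + T(-1)) = (-5*(-1 + 2))*(-13 + 1) = -5*1*(-12) = -5*(-12) = 60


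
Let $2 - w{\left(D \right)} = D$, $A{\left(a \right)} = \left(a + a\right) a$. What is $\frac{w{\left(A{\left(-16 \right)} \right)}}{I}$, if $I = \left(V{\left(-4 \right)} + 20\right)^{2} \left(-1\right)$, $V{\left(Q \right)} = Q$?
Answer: $\frac{255}{128} \approx 1.9922$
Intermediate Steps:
$A{\left(a \right)} = 2 a^{2}$ ($A{\left(a \right)} = 2 a a = 2 a^{2}$)
$w{\left(D \right)} = 2 - D$
$I = -256$ ($I = \left(-4 + 20\right)^{2} \left(-1\right) = 16^{2} \left(-1\right) = 256 \left(-1\right) = -256$)
$\frac{w{\left(A{\left(-16 \right)} \right)}}{I} = \frac{2 - 2 \left(-16\right)^{2}}{-256} = \left(2 - 2 \cdot 256\right) \left(- \frac{1}{256}\right) = \left(2 - 512\right) \left(- \frac{1}{256}\right) = \left(-510\right) \left(- \frac{1}{256}\right) = \frac{255}{128}$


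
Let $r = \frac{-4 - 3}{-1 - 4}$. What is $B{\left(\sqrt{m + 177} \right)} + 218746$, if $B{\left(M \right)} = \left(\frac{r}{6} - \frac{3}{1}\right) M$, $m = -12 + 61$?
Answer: $218746 - \frac{83 \sqrt{226}}{30} \approx 2.187 \cdot 10^{5}$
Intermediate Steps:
$m = 49$
$r = \frac{7}{5}$ ($r = - \frac{7}{-5} = \left(-7\right) \left(- \frac{1}{5}\right) = \frac{7}{5} \approx 1.4$)
$B{\left(M \right)} = - \frac{83 M}{30}$ ($B{\left(M \right)} = \left(\frac{7}{5 \cdot 6} - \frac{3}{1}\right) M = \left(\frac{7}{5} \cdot \frac{1}{6} - 3\right) M = \left(\frac{7}{30} - 3\right) M = - \frac{83 M}{30}$)
$B{\left(\sqrt{m + 177} \right)} + 218746 = - \frac{83 \sqrt{49 + 177}}{30} + 218746 = - \frac{83 \sqrt{226}}{30} + 218746 = 218746 - \frac{83 \sqrt{226}}{30}$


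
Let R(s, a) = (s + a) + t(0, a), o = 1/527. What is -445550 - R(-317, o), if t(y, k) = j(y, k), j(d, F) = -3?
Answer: -234636211/527 ≈ -4.4523e+5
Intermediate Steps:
t(y, k) = -3
o = 1/527 ≈ 0.0018975
R(s, a) = -3 + a + s (R(s, a) = (s + a) - 3 = (a + s) - 3 = -3 + a + s)
-445550 - R(-317, o) = -445550 - (-3 + 1/527 - 317) = -445550 - 1*(-168639/527) = -445550 + 168639/527 = -234636211/527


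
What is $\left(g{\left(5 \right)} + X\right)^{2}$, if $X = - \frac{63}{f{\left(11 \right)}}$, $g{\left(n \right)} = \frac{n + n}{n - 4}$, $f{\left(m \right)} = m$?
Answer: $\frac{2209}{121} \approx 18.256$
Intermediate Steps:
$g{\left(n \right)} = \frac{2 n}{-4 + n}$
$X = - \frac{63}{11} \approx -5.7273$
$\left(g{\left(5 \right)} + X\right)^{2} = \left(2 \cdot 5 \frac{1}{-4 + 5} - \frac{63}{11}\right)^{2} = \left(2 \cdot 5 \cdot 1^{-1} - \frac{63}{11}\right)^{2} = \left(2 \cdot 5 \cdot 1 - \frac{63}{11}\right)^{2} = \left(10 - \frac{63}{11}\right)^{2} = \left(\frac{47}{11}\right)^{2} = \frac{2209}{121}$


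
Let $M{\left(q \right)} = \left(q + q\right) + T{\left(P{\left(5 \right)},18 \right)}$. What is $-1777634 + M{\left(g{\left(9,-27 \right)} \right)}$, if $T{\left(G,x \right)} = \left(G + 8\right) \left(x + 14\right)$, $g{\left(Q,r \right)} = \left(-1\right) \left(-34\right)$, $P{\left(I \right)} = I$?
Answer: $-1777150$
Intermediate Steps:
$g{\left(Q,r \right)} = 34$
$T{\left(G,x \right)} = \left(8 + G\right) \left(14 + x\right)$
$M{\left(q \right)} = 416 + 2 q$ ($M{\left(q \right)} = \left(q + q\right) + \left(112 + 8 \cdot 18 + 14 \cdot 5 + 5 \cdot 18\right) = 2 q + \left(112 + 144 + 70 + 90\right) = 2 q + 416 = 416 + 2 q$)
$-1777634 + M{\left(g{\left(9,-27 \right)} \right)} = -1777634 + \left(416 + 2 \cdot 34\right) = -1777634 + \left(416 + 68\right) = -1777634 + 484 = -1777150$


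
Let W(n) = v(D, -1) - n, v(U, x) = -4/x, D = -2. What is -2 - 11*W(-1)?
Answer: -57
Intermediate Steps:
W(n) = 4 - n (W(n) = -4/(-1) - n = -4*(-1) - n = 4 - n)
-2 - 11*W(-1) = -2 - 11*(4 - 1*(-1)) = -2 - 11*(4 + 1) = -2 - 11*5 = -2 - 55 = -57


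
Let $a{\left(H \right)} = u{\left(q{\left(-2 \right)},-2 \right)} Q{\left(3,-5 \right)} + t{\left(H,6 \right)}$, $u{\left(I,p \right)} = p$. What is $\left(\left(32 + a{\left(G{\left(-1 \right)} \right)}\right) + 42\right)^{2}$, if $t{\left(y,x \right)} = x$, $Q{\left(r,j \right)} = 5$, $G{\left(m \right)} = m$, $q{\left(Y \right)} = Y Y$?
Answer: $4900$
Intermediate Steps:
$q{\left(Y \right)} = Y^{2}$
$a{\left(H \right)} = -4$ ($a{\left(H \right)} = \left(-2\right) 5 + 6 = -10 + 6 = -4$)
$\left(\left(32 + a{\left(G{\left(-1 \right)} \right)}\right) + 42\right)^{2} = \left(\left(32 - 4\right) + 42\right)^{2} = \left(28 + 42\right)^{2} = 70^{2} = 4900$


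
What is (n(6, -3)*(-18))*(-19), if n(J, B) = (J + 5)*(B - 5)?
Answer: -30096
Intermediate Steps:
n(J, B) = (-5 + B)*(5 + J) (n(J, B) = (5 + J)*(-5 + B) = (-5 + B)*(5 + J))
(n(6, -3)*(-18))*(-19) = ((-25 - 5*6 + 5*(-3) - 3*6)*(-18))*(-19) = ((-25 - 30 - 15 - 18)*(-18))*(-19) = -88*(-18)*(-19) = 1584*(-19) = -30096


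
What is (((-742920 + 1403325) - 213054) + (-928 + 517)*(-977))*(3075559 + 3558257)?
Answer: 5631433134768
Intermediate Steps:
(((-742920 + 1403325) - 213054) + (-928 + 517)*(-977))*(3075559 + 3558257) = ((660405 - 213054) - 411*(-977))*6633816 = (447351 + 401547)*6633816 = 848898*6633816 = 5631433134768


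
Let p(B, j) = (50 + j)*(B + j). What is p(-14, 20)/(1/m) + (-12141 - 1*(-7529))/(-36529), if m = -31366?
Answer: -481222813268/36529 ≈ -1.3174e+7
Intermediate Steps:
p(-14, 20)/(1/m) + (-12141 - 1*(-7529))/(-36529) = (20² + 50*(-14) + 50*20 - 14*20)/(1/(-31366)) + (-12141 - 1*(-7529))/(-36529) = (400 - 700 + 1000 - 280)/(-1/31366) + (-12141 + 7529)*(-1/36529) = 420*(-31366) - 4612*(-1/36529) = -13173720 + 4612/36529 = -481222813268/36529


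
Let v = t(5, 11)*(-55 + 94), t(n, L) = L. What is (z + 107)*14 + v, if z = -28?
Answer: 1535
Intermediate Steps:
v = 429 (v = 11*(-55 + 94) = 11*39 = 429)
(z + 107)*14 + v = (-28 + 107)*14 + 429 = 79*14 + 429 = 1106 + 429 = 1535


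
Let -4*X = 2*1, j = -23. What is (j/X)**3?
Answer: 97336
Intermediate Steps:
X = -1/2 ≈ -0.50000
(j/X)**3 = (-23/(-1/2))**3 = (-23*(-2))**3 = 46**3 = 97336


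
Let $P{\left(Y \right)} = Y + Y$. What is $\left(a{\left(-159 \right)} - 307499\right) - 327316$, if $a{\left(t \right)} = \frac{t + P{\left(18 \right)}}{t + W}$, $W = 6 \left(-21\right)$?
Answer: $- \frac{60307384}{95} \approx -6.3482 \cdot 10^{5}$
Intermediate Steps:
$W = -126$
$P{\left(Y \right)} = 2 Y$
$a{\left(t \right)} = \frac{36 + t}{-126 + t}$ ($a{\left(t \right)} = \frac{t + 2 \cdot 18}{t - 126} = \frac{t + 36}{-126 + t} = \frac{36 + t}{-126 + t}$)
$\left(a{\left(-159 \right)} - 307499\right) - 327316 = \left(\frac{36 - 159}{-126 - 159} - 307499\right) - 327316 = \left(\frac{1}{-285} \left(-123\right) - 307499\right) - 327316 = \left(\left(- \frac{1}{285}\right) \left(-123\right) - 307499\right) - 327316 = \left(\frac{41}{95} - 307499\right) - 327316 = - \frac{29212364}{95} - 327316 = - \frac{60307384}{95}$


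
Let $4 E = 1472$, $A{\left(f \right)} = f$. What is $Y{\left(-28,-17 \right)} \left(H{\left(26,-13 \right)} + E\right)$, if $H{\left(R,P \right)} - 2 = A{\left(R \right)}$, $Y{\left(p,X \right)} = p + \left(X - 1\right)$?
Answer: $-18216$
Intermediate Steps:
$E = 368$ ($E = \frac{1}{4} \cdot 1472 = 368$)
$Y{\left(p,X \right)} = -1 + X + p$ ($Y{\left(p,X \right)} = p + \left(X + \left(-1 + 0\right)\right) = p + \left(X - 1\right) = p + \left(-1 + X\right) = -1 + X + p$)
$H{\left(R,P \right)} = 2 + R$
$Y{\left(-28,-17 \right)} \left(H{\left(26,-13 \right)} + E\right) = \left(-1 - 17 - 28\right) \left(\left(2 + 26\right) + 368\right) = - 46 \left(28 + 368\right) = \left(-46\right) 396 = -18216$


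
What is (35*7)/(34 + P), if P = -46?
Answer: -245/12 ≈ -20.417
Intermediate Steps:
(35*7)/(34 + P) = (35*7)/(34 - 46) = 245/(-12) = 245*(-1/12) = -245/12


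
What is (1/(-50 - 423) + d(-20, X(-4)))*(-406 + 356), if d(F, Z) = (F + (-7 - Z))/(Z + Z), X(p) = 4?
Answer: 366775/1892 ≈ 193.86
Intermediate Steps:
d(F, Z) = (-7 + F - Z)/(2*Z) (d(F, Z) = (-7 + F - Z)/((2*Z)) = (-7 + F - Z)*(1/(2*Z)) = (-7 + F - Z)/(2*Z))
(1/(-50 - 423) + d(-20, X(-4)))*(-406 + 356) = (1/(-50 - 423) + (½)*(-7 - 20 - 1*4)/4)*(-406 + 356) = (1/(-473) + (½)*(¼)*(-7 - 20 - 4))*(-50) = (-1/473 + (½)*(¼)*(-31))*(-50) = (-1/473 - 31/8)*(-50) = -14671/3784*(-50) = 366775/1892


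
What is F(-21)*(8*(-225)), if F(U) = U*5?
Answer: 189000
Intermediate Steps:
F(U) = 5*U
F(-21)*(8*(-225)) = (5*(-21))*(8*(-225)) = -105*(-1800) = 189000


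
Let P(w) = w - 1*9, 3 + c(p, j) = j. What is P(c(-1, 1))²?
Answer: 121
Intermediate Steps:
c(p, j) = -3 + j
P(w) = -9 + w (P(w) = w - 9 = -9 + w)
P(c(-1, 1))² = (-9 + (-3 + 1))² = (-9 - 2)² = (-11)² = 121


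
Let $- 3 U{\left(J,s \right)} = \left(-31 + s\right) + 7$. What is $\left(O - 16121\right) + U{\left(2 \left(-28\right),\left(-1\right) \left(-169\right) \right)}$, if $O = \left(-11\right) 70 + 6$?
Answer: $- \frac{50800}{3} \approx -16933.0$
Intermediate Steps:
$U{\left(J,s \right)} = 8 - \frac{s}{3}$ ($U{\left(J,s \right)} = - \frac{\left(-31 + s\right) + 7}{3} = - \frac{-24 + s}{3} = 8 - \frac{s}{3}$)
$O = -764$ ($O = -770 + 6 = -764$)
$\left(O - 16121\right) + U{\left(2 \left(-28\right),\left(-1\right) \left(-169\right) \right)} = \left(-764 - 16121\right) + \left(8 - \frac{\left(-1\right) \left(-169\right)}{3}\right) = -16885 + \left(8 - \frac{169}{3}\right) = -16885 - \frac{145}{3} = - \frac{50800}{3}$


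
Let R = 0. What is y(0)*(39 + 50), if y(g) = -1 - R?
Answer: -89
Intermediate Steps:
y(g) = -1 (y(g) = -1 - 1*0 = -1 + 0 = -1)
y(0)*(39 + 50) = -(39 + 50) = -1*89 = -89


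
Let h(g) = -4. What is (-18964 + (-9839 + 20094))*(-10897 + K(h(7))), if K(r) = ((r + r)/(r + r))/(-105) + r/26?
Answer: 43181045084/455 ≈ 9.4903e+7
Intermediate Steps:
K(r) = -1/105 + r/26 (K(r) = ((2*r)/((2*r)))*(-1/105) + r*(1/26) = ((2*r)*(1/(2*r)))*(-1/105) + r/26 = 1*(-1/105) + r/26 = -1/105 + r/26)
(-18964 + (-9839 + 20094))*(-10897 + K(h(7))) = (-18964 + (-9839 + 20094))*(-10897 + (-1/105 + (1/26)*(-4))) = (-18964 + 10255)*(-10897 + (-1/105 - 2/13)) = -8709*(-10897 - 223/1365) = -8709*(-14874628/1365) = 43181045084/455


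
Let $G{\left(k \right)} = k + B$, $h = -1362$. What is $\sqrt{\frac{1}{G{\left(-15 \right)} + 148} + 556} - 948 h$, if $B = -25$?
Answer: $1291176 + \frac{\sqrt{180147}}{18} \approx 1.2912 \cdot 10^{6}$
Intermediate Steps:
$G{\left(k \right)} = -25 + k$ ($G{\left(k \right)} = k - 25 = -25 + k$)
$\sqrt{\frac{1}{G{\left(-15 \right)} + 148} + 556} - 948 h = \sqrt{\frac{1}{\left(-25 - 15\right) + 148} + 556} - -1291176 = \sqrt{\frac{1}{-40 + 148} + 556} + 1291176 = \sqrt{\frac{1}{108} + 556} + 1291176 = \sqrt{\frac{60049}{108}} + 1291176 = \frac{\sqrt{180147}}{18} + 1291176 = 1291176 + \frac{\sqrt{180147}}{18}$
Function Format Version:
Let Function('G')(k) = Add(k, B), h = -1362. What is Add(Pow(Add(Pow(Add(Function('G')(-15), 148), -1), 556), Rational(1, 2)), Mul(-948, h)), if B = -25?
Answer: Add(1291176, Mul(Rational(1, 18), Pow(180147, Rational(1, 2)))) ≈ 1.2912e+6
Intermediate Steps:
Function('G')(k) = Add(-25, k) (Function('G')(k) = Add(k, -25) = Add(-25, k))
Add(Pow(Add(Pow(Add(Function('G')(-15), 148), -1), 556), Rational(1, 2)), Mul(-948, h)) = Add(Pow(Add(Pow(Add(Add(-25, -15), 148), -1), 556), Rational(1, 2)), Mul(-948, -1362)) = Add(Pow(Add(Pow(Add(-40, 148), -1), 556), Rational(1, 2)), 1291176) = Add(Pow(Add(Pow(108, -1), 556), Rational(1, 2)), 1291176) = Add(Pow(Add(Rational(1, 108), 556), Rational(1, 2)), 1291176) = Add(Pow(Rational(60049, 108), Rational(1, 2)), 1291176) = Add(Mul(Rational(1, 18), Pow(180147, Rational(1, 2))), 1291176) = Add(1291176, Mul(Rational(1, 18), Pow(180147, Rational(1, 2))))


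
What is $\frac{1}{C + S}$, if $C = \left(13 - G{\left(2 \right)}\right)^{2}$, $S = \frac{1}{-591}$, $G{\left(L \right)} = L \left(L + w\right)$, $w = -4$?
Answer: $\frac{591}{170798} \approx 0.0034602$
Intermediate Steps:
$G{\left(L \right)} = L \left(-4 + L\right)$ ($G{\left(L \right)} = L \left(L - 4\right) = L \left(-4 + L\right)$)
$S = - \frac{1}{591} \approx -0.001692$
$C = 289$ ($C = \left(13 - 2 \left(-4 + 2\right)\right)^{2} = \left(13 - 2 \left(-2\right)\right)^{2} = \left(13 - -4\right)^{2} = \left(13 + 4\right)^{2} = 17^{2} = 289$)
$\frac{1}{C + S} = \frac{1}{289 - \frac{1}{591}} = \frac{1}{\frac{170798}{591}} = \frac{591}{170798}$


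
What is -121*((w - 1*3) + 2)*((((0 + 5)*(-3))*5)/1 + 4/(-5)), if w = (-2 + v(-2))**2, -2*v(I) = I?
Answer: 0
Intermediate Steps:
v(I) = -I/2
w = 1 (w = (-2 - 1/2*(-2))**2 = (-2 + 1)**2 = (-1)**2 = 1)
-121*((w - 1*3) + 2)*((((0 + 5)*(-3))*5)/1 + 4/(-5)) = -121*((1 - 1*3) + 2)*((((0 + 5)*(-3))*5)/1 + 4/(-5)) = -121*((1 - 3) + 2)*(((5*(-3))*5)*1 + 4*(-1/5)) = -121*(-2 + 2)*(-15*5*1 - 4/5) = -0*(-75*1 - 4/5) = -0*(-75 - 4/5) = -0*(-379)/5 = -121*0 = 0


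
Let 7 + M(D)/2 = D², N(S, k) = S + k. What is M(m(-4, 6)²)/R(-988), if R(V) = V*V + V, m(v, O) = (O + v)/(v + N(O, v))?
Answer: -1/81263 ≈ -1.2306e-5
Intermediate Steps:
m(v, O) = (O + v)/(O + 2*v) (m(v, O) = (O + v)/(v + (O + v)) = (O + v)/(O + 2*v))
R(V) = V + V² (R(V) = V² + V = V + V²)
M(D) = -14 + 2*D²
M(m(-4, 6)²)/R(-988) = (-14 + 2*(((6 - 4)/(6 + 2*(-4)))²)²)/((-988*(1 - 988))) = (-14 + 2*((2/(6 - 8))²)²)/((-988*(-987))) = (-14 + 2*((2/(-2))²)²)/975156 = (-14 + 2*((-½*2)²)²)*(1/975156) = (-14 + 2*((-1)²)²)*(1/975156) = (-14 + 2*1²)*(1/975156) = (-14 + 2*1)*(1/975156) = (-14 + 2)*(1/975156) = -12*1/975156 = -1/81263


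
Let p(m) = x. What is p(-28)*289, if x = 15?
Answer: 4335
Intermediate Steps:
p(m) = 15
p(-28)*289 = 15*289 = 4335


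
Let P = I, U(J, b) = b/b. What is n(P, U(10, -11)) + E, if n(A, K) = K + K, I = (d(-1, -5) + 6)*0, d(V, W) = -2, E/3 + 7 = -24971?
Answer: -74932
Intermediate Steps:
E = -74934 (E = -21 + 3*(-24971) = -21 - 74913 = -74934)
U(J, b) = 1
I = 0 (I = (-2 + 6)*0 = 4*0 = 0)
P = 0
n(A, K) = 2*K
n(P, U(10, -11)) + E = 2*1 - 74934 = 2 - 74934 = -74932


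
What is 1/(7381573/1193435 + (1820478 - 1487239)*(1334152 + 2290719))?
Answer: 1193435/1441607883448417088 ≈ 8.2785e-13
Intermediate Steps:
1/(7381573/1193435 + (1820478 - 1487239)*(1334152 + 2290719)) = 1/(7381573*(1/1193435) + 333239*3624871) = 1/(7381573/1193435 + 1207948387169) = 1/(1441607883448417088/1193435) = 1193435/1441607883448417088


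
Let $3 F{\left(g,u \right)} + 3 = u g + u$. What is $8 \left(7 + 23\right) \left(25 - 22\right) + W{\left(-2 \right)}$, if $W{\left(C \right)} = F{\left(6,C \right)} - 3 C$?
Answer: $\frac{2161}{3} \approx 720.33$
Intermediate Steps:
$F{\left(g,u \right)} = -1 + \frac{u}{3} + \frac{g u}{3}$ ($F{\left(g,u \right)} = -1 + \frac{u g + u}{3} = -1 + \frac{g u + u}{3} = -1 + \frac{u + g u}{3} = -1 + \left(\frac{u}{3} + \frac{g u}{3}\right) = -1 + \frac{u}{3} + \frac{g u}{3}$)
$W{\left(C \right)} = -1 - \frac{2 C}{3}$ ($W{\left(C \right)} = \left(-1 + \frac{C}{3} + \frac{1}{3} \cdot 6 C\right) - 3 C = \left(-1 + \frac{C}{3} + 2 C\right) - 3 C = \left(-1 + \frac{7 C}{3}\right) - 3 C = -1 - \frac{2 C}{3}$)
$8 \left(7 + 23\right) \left(25 - 22\right) + W{\left(-2 \right)} = 8 \left(7 + 23\right) \left(25 - 22\right) - - \frac{1}{3} = 8 \cdot 30 \cdot 3 + \left(-1 + \frac{4}{3}\right) = 8 \cdot 90 + \frac{1}{3} = 720 + \frac{1}{3} = \frac{2161}{3}$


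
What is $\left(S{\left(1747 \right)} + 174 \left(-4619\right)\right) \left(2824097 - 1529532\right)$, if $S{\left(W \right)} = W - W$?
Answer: $-1040449657890$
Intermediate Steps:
$S{\left(W \right)} = 0$
$\left(S{\left(1747 \right)} + 174 \left(-4619\right)\right) \left(2824097 - 1529532\right) = \left(0 + 174 \left(-4619\right)\right) \left(2824097 - 1529532\right) = \left(0 - 803706\right) 1294565 = \left(-803706\right) 1294565 = -1040449657890$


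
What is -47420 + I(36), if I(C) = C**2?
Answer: -46124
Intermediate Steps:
-47420 + I(36) = -47420 + 36**2 = -47420 + 1296 = -46124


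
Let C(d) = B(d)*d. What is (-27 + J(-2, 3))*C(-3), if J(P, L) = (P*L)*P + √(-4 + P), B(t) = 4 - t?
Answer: 315 - 21*I*√6 ≈ 315.0 - 51.439*I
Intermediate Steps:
C(d) = d*(4 - d) (C(d) = (4 - d)*d = d*(4 - d))
J(P, L) = √(-4 + P) + L*P² (J(P, L) = (L*P)*P + √(-4 + P) = L*P² + √(-4 + P) = √(-4 + P) + L*P²)
(-27 + J(-2, 3))*C(-3) = (-27 + (√(-4 - 2) + 3*(-2)²))*(-3*(4 - 1*(-3))) = (-27 + (√(-6) + 3*4))*(-3*(4 + 3)) = (-27 + (I*√6 + 12))*(-3*7) = (-27 + (12 + I*√6))*(-21) = (-15 + I*√6)*(-21) = 315 - 21*I*√6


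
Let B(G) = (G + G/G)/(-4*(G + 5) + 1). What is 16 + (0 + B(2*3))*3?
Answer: 667/43 ≈ 15.512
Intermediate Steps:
B(G) = (1 + G)/(-19 - 4*G) (B(G) = (G + 1)/(-4*(5 + G) + 1) = (1 + G)/((-20 - 4*G) + 1) = (1 + G)/(-19 - 4*G))
16 + (0 + B(2*3))*3 = 16 + (0 + (-1 - 2*3)/(19 + 4*(2*3)))*3 = 16 + (0 + (-1 - 1*6)/(19 + 4*6))*3 = 16 + (0 + (-1 - 6)/(19 + 24))*3 = 16 + (0 - 7/43)*3 = 16 - 7/43*3 = 16 - 21/43 = 667/43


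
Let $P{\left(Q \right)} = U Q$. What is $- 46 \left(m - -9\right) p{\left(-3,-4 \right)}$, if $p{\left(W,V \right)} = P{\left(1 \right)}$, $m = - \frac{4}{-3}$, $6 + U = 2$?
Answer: $\frac{5704}{3} \approx 1901.3$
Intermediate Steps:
$U = -4$ ($U = -6 + 2 = -4$)
$m = \frac{4}{3}$ ($m = \left(-4\right) \left(- \frac{1}{3}\right) = \frac{4}{3} \approx 1.3333$)
$P{\left(Q \right)} = - 4 Q$
$p{\left(W,V \right)} = -4$ ($p{\left(W,V \right)} = \left(-4\right) 1 = -4$)
$- 46 \left(m - -9\right) p{\left(-3,-4 \right)} = - 46 \left(\frac{4}{3} - -9\right) \left(-4\right) = - 46 \left(\frac{4}{3} + 9\right) \left(-4\right) = \left(-46\right) \frac{31}{3} \left(-4\right) = \left(- \frac{1426}{3}\right) \left(-4\right) = \frac{5704}{3}$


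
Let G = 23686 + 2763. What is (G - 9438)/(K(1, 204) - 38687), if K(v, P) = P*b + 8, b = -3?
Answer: -17011/39291 ≈ -0.43295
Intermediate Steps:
K(v, P) = 8 - 3*P (K(v, P) = P*(-3) + 8 = -3*P + 8 = 8 - 3*P)
G = 26449
(G - 9438)/(K(1, 204) - 38687) = (26449 - 9438)/((8 - 3*204) - 38687) = 17011/((8 - 612) - 38687) = 17011/(-604 - 38687) = 17011/(-39291) = 17011*(-1/39291) = -17011/39291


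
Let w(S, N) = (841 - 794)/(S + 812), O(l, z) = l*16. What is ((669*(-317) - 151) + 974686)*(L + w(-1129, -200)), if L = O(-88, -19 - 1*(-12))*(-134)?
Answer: 45602072221374/317 ≈ 1.4386e+11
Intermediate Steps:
O(l, z) = 16*l
w(S, N) = 47/(812 + S)
L = 188672 (L = (16*(-88))*(-134) = -1408*(-134) = 188672)
((669*(-317) - 151) + 974686)*(L + w(-1129, -200)) = ((669*(-317) - 151) + 974686)*(188672 + 47/(812 - 1129)) = ((-212073 - 151) + 974686)*(188672 + 47/(-317)) = (-212224 + 974686)*(188672 + 47*(-1/317)) = 762462*(188672 - 47/317) = 762462*(59808977/317) = 45602072221374/317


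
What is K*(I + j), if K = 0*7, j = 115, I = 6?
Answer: 0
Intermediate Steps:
K = 0
K*(I + j) = 0*(6 + 115) = 0*121 = 0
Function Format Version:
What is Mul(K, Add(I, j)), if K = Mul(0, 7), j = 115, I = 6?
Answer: 0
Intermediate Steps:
K = 0
Mul(K, Add(I, j)) = Mul(0, Add(6, 115)) = Mul(0, 121) = 0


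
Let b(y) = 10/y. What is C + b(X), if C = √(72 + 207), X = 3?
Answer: 10/3 + 3*√31 ≈ 20.037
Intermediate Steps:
C = 3*√31 (C = √279 = 3*√31 ≈ 16.703)
C + b(X) = 3*√31 + 10/3 = 10/3 + 3*√31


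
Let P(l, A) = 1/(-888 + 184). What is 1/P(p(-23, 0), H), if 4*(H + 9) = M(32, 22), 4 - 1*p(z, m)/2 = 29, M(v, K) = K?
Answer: -704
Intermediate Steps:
p(z, m) = -50 (p(z, m) = 8 - 2*29 = 8 - 58 = -50)
H = -7/2 (H = -9 + (¼)*22 = -9 + 11/2 = -7/2 ≈ -3.5000)
P(l, A) = -1/704 (P(l, A) = 1/(-704) = -1/704)
1/P(p(-23, 0), H) = 1/(-1/704) = -704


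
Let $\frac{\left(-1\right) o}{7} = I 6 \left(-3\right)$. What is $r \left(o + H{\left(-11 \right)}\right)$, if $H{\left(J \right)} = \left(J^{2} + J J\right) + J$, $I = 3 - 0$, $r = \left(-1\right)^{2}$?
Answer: $609$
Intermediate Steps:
$r = 1$
$I = 3$ ($I = 3 + 0 = 3$)
$H{\left(J \right)} = J + 2 J^{2}$ ($H{\left(J \right)} = \left(J^{2} + J^{2}\right) + J = 2 J^{2} + J = J + 2 J^{2}$)
$o = 378$ ($o = - 7 \cdot 3 \cdot 6 \left(-3\right) = - 7 \cdot 18 \left(-3\right) = \left(-7\right) \left(-54\right) = 378$)
$r \left(o + H{\left(-11 \right)}\right) = 1 \left(378 - 11 \left(1 + 2 \left(-11\right)\right)\right) = 1 \left(378 - 11 \left(1 - 22\right)\right) = 1 \left(378 - -231\right) = 1 \left(378 + 231\right) = 1 \cdot 609 = 609$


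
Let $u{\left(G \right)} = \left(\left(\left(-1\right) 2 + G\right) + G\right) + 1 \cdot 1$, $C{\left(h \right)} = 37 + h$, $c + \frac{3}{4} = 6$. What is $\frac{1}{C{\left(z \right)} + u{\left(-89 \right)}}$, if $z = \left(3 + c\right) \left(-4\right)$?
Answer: $- \frac{1}{175} \approx -0.0057143$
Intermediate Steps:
$c = \frac{21}{4}$ ($c = - \frac{3}{4} + 6 = \frac{21}{4} \approx 5.25$)
$z = -33$ ($z = \left(3 + \frac{21}{4}\right) \left(-4\right) = \frac{33}{4} \left(-4\right) = -33$)
$u{\left(G \right)} = -1 + 2 G$ ($u{\left(G \right)} = \left(\left(-2 + G\right) + G\right) + 1 = \left(-2 + 2 G\right) + 1 = -1 + 2 G$)
$\frac{1}{C{\left(z \right)} + u{\left(-89 \right)}} = \frac{1}{\left(37 - 33\right) + \left(-1 + 2 \left(-89\right)\right)} = \frac{1}{4 - 179} = \frac{1}{-175} = - \frac{1}{175}$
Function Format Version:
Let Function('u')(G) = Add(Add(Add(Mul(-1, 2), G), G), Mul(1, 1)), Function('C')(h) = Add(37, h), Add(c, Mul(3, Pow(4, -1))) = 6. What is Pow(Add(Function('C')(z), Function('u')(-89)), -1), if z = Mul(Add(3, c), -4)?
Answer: Rational(-1, 175) ≈ -0.0057143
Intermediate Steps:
c = Rational(21, 4) (c = Add(Rational(-3, 4), 6) = Rational(21, 4) ≈ 5.2500)
z = -33 (z = Mul(Add(3, Rational(21, 4)), -4) = Mul(Rational(33, 4), -4) = -33)
Function('u')(G) = Add(-1, Mul(2, G)) (Function('u')(G) = Add(Add(Add(-2, G), G), 1) = Add(Add(-2, Mul(2, G)), 1) = Add(-1, Mul(2, G)))
Pow(Add(Function('C')(z), Function('u')(-89)), -1) = Pow(Add(Add(37, -33), Add(-1, Mul(2, -89))), -1) = Pow(Add(4, Add(-1, -178)), -1) = Pow(Add(4, -179), -1) = Pow(-175, -1) = Rational(-1, 175)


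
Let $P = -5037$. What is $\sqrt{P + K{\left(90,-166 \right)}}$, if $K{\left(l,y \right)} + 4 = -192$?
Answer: $i \sqrt{5233} \approx 72.339 i$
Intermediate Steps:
$K{\left(l,y \right)} = -196$ ($K{\left(l,y \right)} = -4 - 192 = -196$)
$\sqrt{P + K{\left(90,-166 \right)}} = \sqrt{-5037 - 196} = \sqrt{-5233} = i \sqrt{5233}$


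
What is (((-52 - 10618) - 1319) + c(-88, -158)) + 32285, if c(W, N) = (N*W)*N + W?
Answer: -2176624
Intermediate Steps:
c(W, N) = W + W*N² (c(W, N) = W*N² + W = W + W*N²)
(((-52 - 10618) - 1319) + c(-88, -158)) + 32285 = (((-52 - 10618) - 1319) - 88*(1 + (-158)²)) + 32285 = ((-10670 - 1319) - 88*(1 + 24964)) + 32285 = (-11989 - 88*24965) + 32285 = (-11989 - 2196920) + 32285 = -2208909 + 32285 = -2176624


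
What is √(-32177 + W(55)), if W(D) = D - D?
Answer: I*√32177 ≈ 179.38*I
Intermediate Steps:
W(D) = 0
√(-32177 + W(55)) = √(-32177 + 0) = √(-32177) = I*√32177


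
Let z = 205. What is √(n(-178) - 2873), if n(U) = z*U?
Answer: I*√39363 ≈ 198.4*I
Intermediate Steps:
n(U) = 205*U
√(n(-178) - 2873) = √(205*(-178) - 2873) = √(-36490 - 2873) = √(-39363) = I*√39363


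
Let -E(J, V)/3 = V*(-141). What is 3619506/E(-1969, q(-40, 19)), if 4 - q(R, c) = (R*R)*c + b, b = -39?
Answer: -1206502/4280337 ≈ -0.28187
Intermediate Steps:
q(R, c) = 43 - c*R² (q(R, c) = 4 - ((R*R)*c - 39) = 4 - (R²*c - 39) = 4 - (c*R² - 39) = 4 - (-39 + c*R²) = 4 + (39 - c*R²) = 43 - c*R²)
E(J, V) = 423*V (E(J, V) = -3*V*(-141) = -(-423)*V = 423*V)
3619506/E(-1969, q(-40, 19)) = 3619506/((423*(43 - 1*19*(-40)²))) = 3619506/((423*(43 - 1*19*1600))) = 3619506/((423*(43 - 30400))) = 3619506/((423*(-30357))) = 3619506/(-12841011) = 3619506*(-1/12841011) = -1206502/4280337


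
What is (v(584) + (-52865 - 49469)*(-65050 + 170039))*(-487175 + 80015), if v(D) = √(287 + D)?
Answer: 4374504371774160 - 407160*√871 ≈ 4.3745e+15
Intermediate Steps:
(v(584) + (-52865 - 49469)*(-65050 + 170039))*(-487175 + 80015) = (√(287 + 584) + (-52865 - 49469)*(-65050 + 170039))*(-487175 + 80015) = (√871 - 102334*104989)*(-407160) = (√871 - 10743944326)*(-407160) = (-10743944326 + √871)*(-407160) = 4374504371774160 - 407160*√871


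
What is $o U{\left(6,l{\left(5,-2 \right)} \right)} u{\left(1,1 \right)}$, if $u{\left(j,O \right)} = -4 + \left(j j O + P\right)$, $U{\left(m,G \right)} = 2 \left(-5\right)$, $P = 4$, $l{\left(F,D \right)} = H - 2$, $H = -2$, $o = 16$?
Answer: $-160$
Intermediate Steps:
$l{\left(F,D \right)} = -4$ ($l{\left(F,D \right)} = -2 - 2 = -4$)
$U{\left(m,G \right)} = -10$
$u{\left(j,O \right)} = O j^{2}$ ($u{\left(j,O \right)} = -4 + \left(j j O + 4\right) = -4 + \left(j^{2} O + 4\right) = -4 + \left(O j^{2} + 4\right) = -4 + \left(4 + O j^{2}\right) = O j^{2}$)
$o U{\left(6,l{\left(5,-2 \right)} \right)} u{\left(1,1 \right)} = 16 \left(-10\right) 1 \cdot 1^{2} = - 160 \cdot 1 \cdot 1 = \left(-160\right) 1 = -160$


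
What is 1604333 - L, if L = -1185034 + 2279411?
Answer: 509956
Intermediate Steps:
L = 1094377
1604333 - L = 1604333 - 1*1094377 = 1604333 - 1094377 = 509956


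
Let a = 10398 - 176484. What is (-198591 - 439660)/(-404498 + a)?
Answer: 638251/570584 ≈ 1.1186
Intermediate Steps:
a = -166086
(-198591 - 439660)/(-404498 + a) = (-198591 - 439660)/(-404498 - 166086) = -638251/(-570584) = -638251*(-1/570584) = 638251/570584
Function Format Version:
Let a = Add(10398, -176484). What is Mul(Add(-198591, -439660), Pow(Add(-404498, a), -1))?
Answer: Rational(638251, 570584) ≈ 1.1186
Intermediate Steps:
a = -166086
Mul(Add(-198591, -439660), Pow(Add(-404498, a), -1)) = Mul(Add(-198591, -439660), Pow(Add(-404498, -166086), -1)) = Mul(-638251, Pow(-570584, -1)) = Mul(-638251, Rational(-1, 570584)) = Rational(638251, 570584)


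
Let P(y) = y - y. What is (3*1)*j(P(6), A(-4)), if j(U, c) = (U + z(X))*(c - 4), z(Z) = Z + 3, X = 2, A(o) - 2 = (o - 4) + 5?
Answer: -75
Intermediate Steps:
A(o) = 3 + o (A(o) = 2 + ((o - 4) + 5) = 2 + ((-4 + o) + 5) = 2 + (1 + o) = 3 + o)
P(y) = 0
z(Z) = 3 + Z
j(U, c) = (-4 + c)*(5 + U) (j(U, c) = (U + (3 + 2))*(c - 4) = (U + 5)*(-4 + c) = (5 + U)*(-4 + c) = (-4 + c)*(5 + U))
(3*1)*j(P(6), A(-4)) = (3*1)*(-20 - 4*0 + 5*(3 - 4) + 0*(3 - 4)) = 3*(-20 + 0 + 5*(-1) + 0*(-1)) = 3*(-20 + 0 - 5 + 0) = 3*(-25) = -75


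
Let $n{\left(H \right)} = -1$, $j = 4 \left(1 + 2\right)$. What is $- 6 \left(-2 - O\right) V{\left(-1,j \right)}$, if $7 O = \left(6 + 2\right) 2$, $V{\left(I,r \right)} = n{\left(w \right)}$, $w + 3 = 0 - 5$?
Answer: $- \frac{180}{7} \approx -25.714$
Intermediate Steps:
$w = -8$ ($w = -3 + \left(0 - 5\right) = -3 - 5 = -8$)
$j = 12$ ($j = 4 \cdot 3 = 12$)
$V{\left(I,r \right)} = -1$
$O = \frac{16}{7}$ ($O = \frac{\left(6 + 2\right) 2}{7} = \frac{8 \cdot 2}{7} = \frac{1}{7} \cdot 16 = \frac{16}{7} \approx 2.2857$)
$- 6 \left(-2 - O\right) V{\left(-1,j \right)} = - 6 \left(-2 - \frac{16}{7}\right) \left(-1\right) = \left(-6\right) \left(- \frac{30}{7}\right) \left(-1\right) = \frac{180}{7} \left(-1\right) = - \frac{180}{7}$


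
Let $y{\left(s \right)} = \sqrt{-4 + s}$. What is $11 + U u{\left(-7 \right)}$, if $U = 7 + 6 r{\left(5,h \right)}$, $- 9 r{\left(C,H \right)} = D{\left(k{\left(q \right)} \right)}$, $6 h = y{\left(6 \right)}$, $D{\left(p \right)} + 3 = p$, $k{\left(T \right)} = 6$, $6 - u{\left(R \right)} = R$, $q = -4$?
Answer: $76$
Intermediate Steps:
$u{\left(R \right)} = 6 - R$
$D{\left(p \right)} = -3 + p$
$h = \frac{\sqrt{2}}{6}$ ($h = \frac{\sqrt{-4 + 6}}{6} = \frac{\sqrt{2}}{6} \approx 0.2357$)
$r{\left(C,H \right)} = - \frac{1}{3}$ ($r{\left(C,H \right)} = - \frac{-3 + 6}{9} = \left(- \frac{1}{9}\right) 3 = - \frac{1}{3}$)
$U = 5$ ($U = 7 + 6 \left(- \frac{1}{3}\right) = 7 - 2 = 5$)
$11 + U u{\left(-7 \right)} = 11 + 5 \left(6 - -7\right) = 11 + 5 \left(6 + 7\right) = 11 + 5 \cdot 13 = 11 + 65 = 76$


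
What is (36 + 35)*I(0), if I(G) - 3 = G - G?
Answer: 213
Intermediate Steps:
I(G) = 3 (I(G) = 3 + (G - G) = 3 + 0 = 3)
(36 + 35)*I(0) = (36 + 35)*3 = 71*3 = 213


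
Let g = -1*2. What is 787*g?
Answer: -1574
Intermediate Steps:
g = -2
787*g = 787*(-2) = -1574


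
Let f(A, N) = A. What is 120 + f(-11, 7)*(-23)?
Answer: 373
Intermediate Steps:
120 + f(-11, 7)*(-23) = 120 - 11*(-23) = 120 + 253 = 373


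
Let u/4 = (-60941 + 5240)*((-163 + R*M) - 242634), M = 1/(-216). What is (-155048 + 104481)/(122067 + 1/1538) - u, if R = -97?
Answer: -20311879018297195947/375478094 ≈ -5.4096e+10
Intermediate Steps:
M = -1/216 ≈ -0.0046296
u = 108192085465/2 (u = 4*((-60941 + 5240)*((-163 - 97*(-1/216)) - 242634)) = 4*(-55701*((-163 + 97/216) - 242634)) = 4*(-55701*(-35111/216 - 242634)) = 4*(-55701*(-52444055/216)) = 4*(108192085465/8) = 108192085465/2 ≈ 5.4096e+10)
(-155048 + 104481)/(122067 + 1/1538) - u = (-155048 + 104481)/(122067 + 1/1538) - 1*108192085465/2 = -50567/(122067 + 1/1538) - 108192085465/2 = -50567/187739047/1538 - 108192085465/2 = -50567*1538/187739047 - 108192085465/2 = -77772046/187739047 - 108192085465/2 = -20311879018297195947/375478094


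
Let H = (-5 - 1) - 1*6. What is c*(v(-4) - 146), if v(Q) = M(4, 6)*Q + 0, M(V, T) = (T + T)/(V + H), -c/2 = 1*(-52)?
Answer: -14560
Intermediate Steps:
c = 104 (c = -2*(-52) = 104)
H = -12 (H = -6 - 6 = -12)
M(V, T) = 2*T/(-12 + V) (M(V, T) = (T + T)/(V - 12) = (2*T)/(-12 + V) = 2*T/(-12 + V))
v(Q) = -3*Q/2 (v(Q) = (2*6/(-12 + 4))*Q + 0 = (2*6/(-8))*Q + 0 = (2*6*(-⅛))*Q + 0 = -3*Q/2 + 0 = -3*Q/2)
c*(v(-4) - 146) = 104*(-3/2*(-4) - 146) = 104*(6 - 146) = 104*(-140) = -14560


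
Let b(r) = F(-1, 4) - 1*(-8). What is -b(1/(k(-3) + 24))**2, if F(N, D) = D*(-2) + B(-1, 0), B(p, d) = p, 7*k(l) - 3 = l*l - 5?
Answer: -1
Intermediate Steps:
k(l) = -2/7 + l**2/7 (k(l) = 3/7 + (l*l - 5)/7 = 3/7 + (l**2 - 5)/7 = 3/7 + (-5 + l**2)/7 = 3/7 + (-5/7 + l**2/7) = -2/7 + l**2/7)
F(N, D) = -1 - 2*D (F(N, D) = D*(-2) - 1 = -2*D - 1 = -1 - 2*D)
b(r) = -1 (b(r) = (-1 - 2*4) - 1*(-8) = (-1 - 8) + 8 = -9 + 8 = -1)
-b(1/(k(-3) + 24))**2 = -1*(-1)**2 = -1*1 = -1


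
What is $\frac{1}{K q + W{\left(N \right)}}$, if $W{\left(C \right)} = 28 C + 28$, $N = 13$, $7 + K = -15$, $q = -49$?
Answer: $\frac{1}{1470} \approx 0.00068027$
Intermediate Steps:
$K = -22$ ($K = -7 - 15 = -22$)
$W{\left(C \right)} = 28 + 28 C$
$\frac{1}{K q + W{\left(N \right)}} = \frac{1}{\left(-22\right) \left(-49\right) + \left(28 + 28 \cdot 13\right)} = \frac{1}{1078 + \left(28 + 364\right)} = \frac{1}{1078 + 392} = \frac{1}{1470}$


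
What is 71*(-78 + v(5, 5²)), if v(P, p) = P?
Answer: -5183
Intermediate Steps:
71*(-78 + v(5, 5²)) = 71*(-78 + 5) = 71*(-73) = -5183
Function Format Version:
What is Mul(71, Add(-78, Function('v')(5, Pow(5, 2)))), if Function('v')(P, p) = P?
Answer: -5183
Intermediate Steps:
Mul(71, Add(-78, Function('v')(5, Pow(5, 2)))) = Mul(71, Add(-78, 5)) = Mul(71, -73) = -5183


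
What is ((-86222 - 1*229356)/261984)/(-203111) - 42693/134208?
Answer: -2629317592647/8265571272128 ≈ -0.31810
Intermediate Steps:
((-86222 - 1*229356)/261984)/(-203111) - 42693/134208 = ((-86222 - 229356)*(1/261984))*(-1/203111) - 42693*1/134208 = -315578*1/261984*(-1/203111) - 14231/44736 = -157789/130992*(-1/203111) - 14231/44736 = 157789/26605916112 - 14231/44736 = -2629317592647/8265571272128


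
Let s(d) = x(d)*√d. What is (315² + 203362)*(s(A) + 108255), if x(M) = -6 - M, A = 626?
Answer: 32756555685 - 191234984*√626 ≈ 2.7972e+10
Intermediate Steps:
s(d) = √d*(-6 - d) (s(d) = (-6 - d)*√d = √d*(-6 - d))
(315² + 203362)*(s(A) + 108255) = (315² + 203362)*(√626*(-6 - 1*626) + 108255) = (99225 + 203362)*(√626*(-6 - 626) + 108255) = 302587*(√626*(-632) + 108255) = 302587*(-632*√626 + 108255) = 302587*(108255 - 632*√626) = 32756555685 - 191234984*√626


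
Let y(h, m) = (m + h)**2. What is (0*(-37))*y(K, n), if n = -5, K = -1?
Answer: 0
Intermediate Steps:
y(h, m) = (h + m)**2
(0*(-37))*y(K, n) = (0*(-37))*(-1 - 5)**2 = 0*(-6)**2 = 0*36 = 0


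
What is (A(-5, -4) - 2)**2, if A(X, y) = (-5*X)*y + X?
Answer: 11449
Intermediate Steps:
A(X, y) = X - 5*X*y (A(X, y) = -5*X*y + X = X - 5*X*y)
(A(-5, -4) - 2)**2 = (-5*(1 - 5*(-4)) - 2)**2 = (-5*(1 + 20) - 2)**2 = (-5*21 - 2)**2 = (-105 - 2)**2 = (-107)**2 = 11449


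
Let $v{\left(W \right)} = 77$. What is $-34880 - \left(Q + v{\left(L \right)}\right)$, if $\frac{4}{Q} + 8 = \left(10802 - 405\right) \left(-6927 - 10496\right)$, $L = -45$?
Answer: $- \frac{6332353546619}{181146939} \approx -34957.0$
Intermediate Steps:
$Q = - \frac{4}{181146939}$ ($Q = \frac{4}{-8 + \left(10802 - 405\right) \left(-6927 - 10496\right)} = \frac{4}{-8 + 10397 \left(-17423\right)} = \frac{4}{-8 - 181146931} = \frac{4}{-181146939} = 4 \left(- \frac{1}{181146939}\right) = - \frac{4}{181146939} \approx -2.2082 \cdot 10^{-8}$)
$-34880 - \left(Q + v{\left(L \right)}\right) = -34880 - \left(- \frac{4}{181146939} + 77\right) = -34880 - \frac{13948314299}{181146939} = - \frac{6332353546619}{181146939}$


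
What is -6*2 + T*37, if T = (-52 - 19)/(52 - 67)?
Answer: 2447/15 ≈ 163.13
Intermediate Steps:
T = 71/15 (T = -71/(-15) = -71*(-1/15) = 71/15 ≈ 4.7333)
-6*2 + T*37 = -6*2 + (71/15)*37 = -12 + 2627/15 = 2447/15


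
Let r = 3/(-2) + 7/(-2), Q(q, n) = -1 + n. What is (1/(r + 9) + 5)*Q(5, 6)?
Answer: 105/4 ≈ 26.250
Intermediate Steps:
r = -5 (r = 3*(-½) + 7*(-½) = -3/2 - 7/2 = -5)
(1/(r + 9) + 5)*Q(5, 6) = (1/(-5 + 9) + 5)*(-1 + 6) = (1/4 + 5)*5 = (¼ + 5)*5 = (21/4)*5 = 105/4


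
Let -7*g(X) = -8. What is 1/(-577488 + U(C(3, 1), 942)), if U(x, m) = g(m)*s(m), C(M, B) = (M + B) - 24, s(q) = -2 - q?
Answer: -7/4049968 ≈ -1.7284e-6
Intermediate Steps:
g(X) = 8/7 (g(X) = -1/7*(-8) = 8/7)
C(M, B) = -24 + B + M (C(M, B) = (B + M) - 24 = -24 + B + M)
U(x, m) = -16/7 - 8*m/7 (U(x, m) = 8*(-2 - m)/7 = -16/7 - 8*m/7)
1/(-577488 + U(C(3, 1), 942)) = 1/(-577488 + (-16/7 - 8/7*942)) = 1/(-577488 + (-16/7 - 7536/7)) = 1/(-577488 - 7552/7) = 1/(-4049968/7) = -7/4049968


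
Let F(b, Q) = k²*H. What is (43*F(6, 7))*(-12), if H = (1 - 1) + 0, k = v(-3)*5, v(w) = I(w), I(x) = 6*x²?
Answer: 0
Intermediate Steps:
v(w) = 6*w²
k = 270 (k = (6*(-3)²)*5 = (6*9)*5 = 54*5 = 270)
H = 0 (H = 0 + 0 = 0)
F(b, Q) = 0 (F(b, Q) = 270²*0 = 72900*0 = 0)
(43*F(6, 7))*(-12) = (43*0)*(-12) = 0*(-12) = 0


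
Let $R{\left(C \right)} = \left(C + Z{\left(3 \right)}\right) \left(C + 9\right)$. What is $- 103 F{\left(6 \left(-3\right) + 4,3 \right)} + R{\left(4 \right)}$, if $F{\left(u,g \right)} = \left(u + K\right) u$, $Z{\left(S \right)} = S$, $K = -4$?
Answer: $-25865$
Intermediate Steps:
$F{\left(u,g \right)} = u \left(-4 + u\right)$ ($F{\left(u,g \right)} = \left(u - 4\right) u = \left(-4 + u\right) u = u \left(-4 + u\right)$)
$R{\left(C \right)} = \left(3 + C\right) \left(9 + C\right)$ ($R{\left(C \right)} = \left(C + 3\right) \left(C + 9\right) = \left(3 + C\right) \left(9 + C\right)$)
$- 103 F{\left(6 \left(-3\right) + 4,3 \right)} + R{\left(4 \right)} = - 103 \left(6 \left(-3\right) + 4\right) \left(-4 + \left(6 \left(-3\right) + 4\right)\right) + \left(27 + 4^{2} + 12 \cdot 4\right) = - 103 \left(-18 + 4\right) \left(-4 + \left(-18 + 4\right)\right) + \left(27 + 16 + 48\right) = - 103 \left(- 14 \left(-4 - 14\right)\right) + 91 = - 103 \left(\left(-14\right) \left(-18\right)\right) + 91 = \left(-103\right) 252 + 91 = -25956 + 91 = -25865$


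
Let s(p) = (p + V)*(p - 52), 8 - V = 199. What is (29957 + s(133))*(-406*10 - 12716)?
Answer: -423744984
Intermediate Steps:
V = -191 (V = 8 - 1*199 = 8 - 199 = -191)
s(p) = (-191 + p)*(-52 + p) (s(p) = (p - 191)*(p - 52) = (-191 + p)*(-52 + p))
(29957 + s(133))*(-406*10 - 12716) = (29957 + (9932 + 133² - 243*133))*(-406*10 - 12716) = (29957 + (9932 + 17689 - 32319))*(-4060 - 12716) = (29957 - 4698)*(-16776) = 25259*(-16776) = -423744984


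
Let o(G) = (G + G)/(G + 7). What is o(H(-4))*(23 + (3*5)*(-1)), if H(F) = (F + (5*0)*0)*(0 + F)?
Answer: 256/23 ≈ 11.130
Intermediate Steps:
H(F) = F² (H(F) = (F + 0*0)*F = (F + 0)*F = F*F = F²)
o(G) = 2*G/(7 + G) (o(G) = (2*G)/(7 + G) = 2*G/(7 + G))
o(H(-4))*(23 + (3*5)*(-1)) = (2*(-4)²/(7 + (-4)²))*(23 + (3*5)*(-1)) = (2*16/(7 + 16))*(23 + 15*(-1)) = (2*16/23)*(23 - 15) = (2*16*(1/23))*8 = (32/23)*8 = 256/23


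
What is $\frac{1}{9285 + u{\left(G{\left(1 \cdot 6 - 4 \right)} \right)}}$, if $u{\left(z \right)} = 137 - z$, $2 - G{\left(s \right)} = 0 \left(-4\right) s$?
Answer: $\frac{1}{9420} \approx 0.00010616$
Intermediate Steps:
$G{\left(s \right)} = 2$ ($G{\left(s \right)} = 2 - 0 \left(-4\right) s = 2 - 0 s = 2 - 0 = 2 + 0 = 2$)
$\frac{1}{9285 + u{\left(G{\left(1 \cdot 6 - 4 \right)} \right)}} = \frac{1}{9285 + \left(137 - 2\right)} = \frac{1}{9285 + 135} = \frac{1}{9420}$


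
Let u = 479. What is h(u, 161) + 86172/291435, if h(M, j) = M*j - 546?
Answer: 7438712809/97145 ≈ 76573.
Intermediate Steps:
h(M, j) = -546 + M*j
h(u, 161) + 86172/291435 = (-546 + 479*161) + 86172/291435 = (-546 + 77119) + 86172*(1/291435) = 76573 + 28724/97145 = 7438712809/97145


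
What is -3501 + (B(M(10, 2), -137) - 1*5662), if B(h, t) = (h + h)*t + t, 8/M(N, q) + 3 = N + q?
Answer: -85892/9 ≈ -9543.6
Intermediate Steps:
M(N, q) = 8/(-3 + N + q) (M(N, q) = 8/(-3 + (N + q)) = 8/(-3 + N + q))
B(h, t) = t + 2*h*t (B(h, t) = (2*h)*t + t = 2*h*t + t = t + 2*h*t)
-3501 + (B(M(10, 2), -137) - 1*5662) = -3501 + (-137*(1 + 2*(8/(-3 + 10 + 2))) - 1*5662) = -3501 + (-137*(1 + 2*(8/9)) - 5662) = -3501 + (-137*(1 + 16/9) - 5662) = -3501 + (-137*25/9 - 5662) = -3501 + (-3425/9 - 5662) = -3501 - 54383/9 = -85892/9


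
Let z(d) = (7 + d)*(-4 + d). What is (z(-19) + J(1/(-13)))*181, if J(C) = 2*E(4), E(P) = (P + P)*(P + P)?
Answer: 73124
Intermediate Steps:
z(d) = (-4 + d)*(7 + d)
E(P) = 4*P² (E(P) = (2*P)*(2*P) = 4*P²)
J(C) = 128 (J(C) = 2*(4*4²) = 2*(4*16) = 2*64 = 128)
(z(-19) + J(1/(-13)))*181 = ((-28 + (-19)² + 3*(-19)) + 128)*181 = ((-28 + 361 - 57) + 128)*181 = (276 + 128)*181 = 404*181 = 73124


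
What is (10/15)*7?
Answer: 14/3 ≈ 4.6667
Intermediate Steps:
(10/15)*7 = ((1/15)*10)*7 = (2/3)*7 = 14/3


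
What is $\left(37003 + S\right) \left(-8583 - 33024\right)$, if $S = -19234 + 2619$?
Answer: $-848283516$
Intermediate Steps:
$S = -16615$
$\left(37003 + S\right) \left(-8583 - 33024\right) = \left(37003 - 16615\right) \left(-8583 - 33024\right) = 20388 \left(-41607\right) = -848283516$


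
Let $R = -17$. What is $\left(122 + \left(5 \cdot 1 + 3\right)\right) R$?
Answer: $-2210$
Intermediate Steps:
$\left(122 + \left(5 \cdot 1 + 3\right)\right) R = \left(122 + \left(5 \cdot 1 + 3\right)\right) \left(-17\right) = \left(122 + \left(5 + 3\right)\right) \left(-17\right) = \left(122 + 8\right) \left(-17\right) = 130 \left(-17\right) = -2210$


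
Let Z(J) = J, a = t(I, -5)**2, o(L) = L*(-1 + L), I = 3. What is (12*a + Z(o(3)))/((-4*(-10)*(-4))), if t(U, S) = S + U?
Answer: -27/80 ≈ -0.33750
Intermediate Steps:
a = 4 (a = (-5 + 3)**2 = (-2)**2 = 4)
(12*a + Z(o(3)))/((-4*(-10)*(-4))) = (12*4 + 3*(-1 + 3))/((-4*(-10)*(-4))) = (48 + 3*2)/((40*(-4))) = (48 + 6)/(-160) = 54*(-1/160) = -27/80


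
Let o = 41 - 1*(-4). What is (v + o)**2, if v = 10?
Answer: 3025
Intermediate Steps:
o = 45 (o = 41 + 4 = 45)
(v + o)**2 = (10 + 45)**2 = 55**2 = 3025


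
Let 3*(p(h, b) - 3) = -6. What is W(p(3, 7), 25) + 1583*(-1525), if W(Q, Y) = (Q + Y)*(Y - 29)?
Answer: -2414179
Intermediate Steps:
p(h, b) = 1 (p(h, b) = 3 + (⅓)*(-6) = 3 - 2 = 1)
W(Q, Y) = (-29 + Y)*(Q + Y) (W(Q, Y) = (Q + Y)*(-29 + Y) = (-29 + Y)*(Q + Y))
W(p(3, 7), 25) + 1583*(-1525) = (25² - 29*1 - 29*25 + 1*25) + 1583*(-1525) = (625 - 29 - 725 + 25) - 2414075 = -104 - 2414075 = -2414179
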